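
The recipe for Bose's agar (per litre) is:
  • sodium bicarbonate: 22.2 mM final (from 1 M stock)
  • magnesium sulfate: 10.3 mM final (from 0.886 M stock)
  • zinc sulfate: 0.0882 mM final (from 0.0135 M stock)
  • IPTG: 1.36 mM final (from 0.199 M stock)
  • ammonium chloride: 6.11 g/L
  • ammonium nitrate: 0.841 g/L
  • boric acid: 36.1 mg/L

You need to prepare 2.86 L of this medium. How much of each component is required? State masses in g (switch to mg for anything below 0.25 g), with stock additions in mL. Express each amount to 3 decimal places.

sodium bicarbonate 63.492 mL; magnesium sulfate 33.248 mL; zinc sulfate 18.685 mL; IPTG 19.546 mL; ammonium chloride 17.475 g; ammonium nitrate 2.405 g; boric acid 103.246 mg

Working volume: 2.86 L.
sodium bicarbonate: C1V1 = C2V2 → 22.2 mM × 2860 mL ÷ 1000 mM = 63.492 mL
magnesium sulfate: V = C2·V2/C1 = 10.3 mM × 2860 mL ÷ 886 mM = 33.248 mL
zinc sulfate: dilute stock: 0.0882 mM × 2860 mL ÷ 13.5 mM = 18.685 mL
IPTG: V = C2·V2/C1 = 1.36 mM × 2860 mL ÷ 199 mM = 19.546 mL
ammonium chloride: 6.11 g/L × 2.86 L = 17.475 g
ammonium nitrate: 0.841 g/L × 2.86 L = 2.405 g
boric acid: 36.1 mg/L × 2.86 L = 103.246 mg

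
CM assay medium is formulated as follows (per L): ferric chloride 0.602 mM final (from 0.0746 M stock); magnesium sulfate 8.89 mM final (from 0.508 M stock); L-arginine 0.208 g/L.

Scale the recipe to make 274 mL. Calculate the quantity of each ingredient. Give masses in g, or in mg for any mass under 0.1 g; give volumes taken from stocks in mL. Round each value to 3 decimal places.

ferric chloride 2.211 mL; magnesium sulfate 4.795 mL; L-arginine 56.992 mg

Scale factor relative to 1 L: 0.274.
ferric chloride: C1V1 = C2V2 → 0.602 mM × 274 mL ÷ 74.6 mM = 2.211 mL
magnesium sulfate: V = C2·V2/C1 = 8.89 mM × 274 mL ÷ 508 mM = 4.795 mL
L-arginine: 0.208 g/L × 0.274 L = 0.056992 g = 56.992 mg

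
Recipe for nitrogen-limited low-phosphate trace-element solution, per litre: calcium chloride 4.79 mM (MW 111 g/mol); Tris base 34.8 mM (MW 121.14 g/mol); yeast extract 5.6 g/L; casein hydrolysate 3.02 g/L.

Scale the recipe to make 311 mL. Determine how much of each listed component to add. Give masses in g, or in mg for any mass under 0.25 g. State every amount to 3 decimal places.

calcium chloride 165.356 mg; Tris base 1.311 g; yeast extract 1.742 g; casein hydrolysate 0.939 g

Target volume = 311 mL = 0.311 L.
calcium chloride: 4.79 mmol/L × 111 mg/mmol × 0.311 L = 165.356 mg
Tris base: 34.8 mmol/L × 121.14 g/mol × 0.311 L ÷ 1000 = 1.311 g
yeast extract: 5.6 g/L × 0.311 L = 1.742 g
casein hydrolysate: 3.02 g/L × 0.311 L = 0.939 g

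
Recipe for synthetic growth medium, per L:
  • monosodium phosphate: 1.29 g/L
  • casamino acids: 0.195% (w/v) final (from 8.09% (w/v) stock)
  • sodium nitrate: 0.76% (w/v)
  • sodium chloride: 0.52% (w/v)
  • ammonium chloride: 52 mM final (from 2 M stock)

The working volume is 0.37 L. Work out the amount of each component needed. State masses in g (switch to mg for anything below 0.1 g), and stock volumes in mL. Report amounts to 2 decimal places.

monosodium phosphate 0.48 g; casamino acids 8.92 mL; sodium nitrate 2.81 g; sodium chloride 1.92 g; ammonium chloride 9.62 mL

Working volume: 0.37 L.
monosodium phosphate: 1.29 g/L × 0.37 L = 0.48 g
casamino acids: V = C2·V2/C1 = 0.195% ÷ 8.09% × 370 mL = 8.92 mL
sodium nitrate: 0.76% w/v = 7.6 g/L → 7.6 × 0.37 L = 2.81 g
sodium chloride: 0.52 g per 100 mL × 370 mL ÷ 100 = 1.92 g
ammonium chloride: V = C2·V2/C1 = 52 mM × 370 mL ÷ 2000 mM = 9.62 mL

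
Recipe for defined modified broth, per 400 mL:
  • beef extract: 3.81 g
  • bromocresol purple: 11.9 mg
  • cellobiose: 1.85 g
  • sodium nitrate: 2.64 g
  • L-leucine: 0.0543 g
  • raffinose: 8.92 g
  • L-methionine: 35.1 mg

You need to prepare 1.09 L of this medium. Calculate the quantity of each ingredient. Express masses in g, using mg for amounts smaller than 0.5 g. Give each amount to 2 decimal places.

Ratio of target to recipe volume: 1090 / 400 = 2.725.
beef extract: 3.81 g × (1090 mL / 400 mL) = 10.38 g
bromocresol purple: 11.9 mg × (1090 mL / 400 mL) = 32.43 mg
cellobiose: 1.85 g × (1090 mL / 400 mL) = 5.04 g
sodium nitrate: 2.64 g × (1090 mL / 400 mL) = 7.19 g
L-leucine: 0.0543 g × (1090 mL / 400 mL) = 0.147968 g = 147.97 mg
raffinose: 8.92 g × (1090 mL / 400 mL) = 24.31 g
L-methionine: 35.1 mg × (1090 mL / 400 mL) = 95.65 mg

beef extract 10.38 g; bromocresol purple 32.43 mg; cellobiose 5.04 g; sodium nitrate 7.19 g; L-leucine 147.97 mg; raffinose 24.31 g; L-methionine 95.65 mg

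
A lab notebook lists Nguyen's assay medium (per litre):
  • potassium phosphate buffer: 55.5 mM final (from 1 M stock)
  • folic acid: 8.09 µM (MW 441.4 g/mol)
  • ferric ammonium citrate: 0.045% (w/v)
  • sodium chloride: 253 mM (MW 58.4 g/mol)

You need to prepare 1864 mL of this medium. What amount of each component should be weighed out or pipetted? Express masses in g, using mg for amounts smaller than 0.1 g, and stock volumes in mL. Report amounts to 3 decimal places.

Working volume: 1864 mL = 1.864 L.
potassium phosphate buffer: C1V1 = C2V2 → 55.5 mM × 1864 mL ÷ 1000 mM = 103.452 mL
folic acid: 8.09 µmol/L × 441.4 g/mol × 1.864 L ÷ 1000 = 6.656 mg
ferric ammonium citrate: 0.045 g per 100 mL × 1864 mL ÷ 100 = 0.839 g
sodium chloride: 253 mmol/L × 58.4 g/mol × 1.864 L ÷ 1000 = 27.541 g

potassium phosphate buffer 103.452 mL; folic acid 6.656 mg; ferric ammonium citrate 0.839 g; sodium chloride 27.541 g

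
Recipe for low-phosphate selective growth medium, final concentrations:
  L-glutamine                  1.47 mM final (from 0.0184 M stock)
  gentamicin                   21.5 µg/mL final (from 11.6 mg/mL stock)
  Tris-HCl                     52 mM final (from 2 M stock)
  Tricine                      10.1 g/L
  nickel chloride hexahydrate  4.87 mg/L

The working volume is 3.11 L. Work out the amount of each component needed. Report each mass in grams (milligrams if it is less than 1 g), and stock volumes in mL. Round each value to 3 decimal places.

L-glutamine 248.462 mL; gentamicin 5.764 mL; Tris-HCl 80.860 mL; Tricine 31.411 g; nickel chloride hexahydrate 15.146 mg

Scale factor relative to 1 L: 3.11.
L-glutamine: dilute stock: 1.47 mM × 3110 mL ÷ 18.4 mM = 248.462 mL
gentamicin: C1V1 = C2V2 → 21.5 µg/mL × 3110 mL ÷ 11600 µg/mL = 5.764 mL
Tris-HCl: C1V1 = C2V2 → 52 mM × 3110 mL ÷ 2000 mM = 80.860 mL
Tricine: 10.1 g/L × 3.11 L = 31.411 g
nickel chloride hexahydrate: 4.87 mg/L × 3.11 L = 15.146 mg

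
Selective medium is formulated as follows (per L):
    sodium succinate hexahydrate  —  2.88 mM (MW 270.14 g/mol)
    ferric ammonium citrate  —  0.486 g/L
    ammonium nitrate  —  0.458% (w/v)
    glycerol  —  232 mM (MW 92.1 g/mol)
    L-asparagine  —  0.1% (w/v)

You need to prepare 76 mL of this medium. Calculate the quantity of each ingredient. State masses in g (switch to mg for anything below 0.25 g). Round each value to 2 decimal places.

Scale factor relative to 1 L: 0.076.
sodium succinate hexahydrate: 2.88 mmol/L × 270.14 mg/mmol × 0.076 L = 59.13 mg
ferric ammonium citrate: 0.486 g/L × 0.076 L = 0.036936 g = 36.94 mg
ammonium nitrate: 0.458 g per 100 mL × 76 mL ÷ 100 = 0.35 g
glycerol: 232 mmol/L × 92.1 g/mol × 0.076 L ÷ 1000 = 1.62 g
L-asparagine: 0.1 g per 100 mL × 76 mL ÷ 100 = 0.076 g = 76.00 mg

sodium succinate hexahydrate 59.13 mg; ferric ammonium citrate 36.94 mg; ammonium nitrate 0.35 g; glycerol 1.62 g; L-asparagine 76.00 mg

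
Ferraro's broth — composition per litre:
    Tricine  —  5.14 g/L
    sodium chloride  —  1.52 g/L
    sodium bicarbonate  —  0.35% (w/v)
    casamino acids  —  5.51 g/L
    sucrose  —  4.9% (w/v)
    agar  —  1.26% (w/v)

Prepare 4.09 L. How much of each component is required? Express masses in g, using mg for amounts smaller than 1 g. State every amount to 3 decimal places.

Tricine 21.023 g; sodium chloride 6.217 g; sodium bicarbonate 14.315 g; casamino acids 22.536 g; sucrose 200.410 g; agar 51.534 g

Working volume: 4.09 L.
Tricine: 5.14 g/L × 4.09 L = 21.023 g
sodium chloride: 1.52 g/L × 4.09 L = 6.217 g
sodium bicarbonate: 0.35% w/v = 3.5 g/L → 3.5 × 4.09 L = 14.315 g
casamino acids: 5.51 g/L × 4.09 L = 22.536 g
sucrose: 4.9 g per 100 mL × 4090 mL ÷ 100 = 200.410 g
agar: 1.26 g per 100 mL × 4090 mL ÷ 100 = 51.534 g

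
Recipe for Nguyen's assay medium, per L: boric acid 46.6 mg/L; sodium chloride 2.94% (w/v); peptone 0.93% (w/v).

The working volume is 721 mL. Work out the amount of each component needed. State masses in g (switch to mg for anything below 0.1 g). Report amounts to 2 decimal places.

Scale factor relative to 1 L: 0.721.
boric acid: 46.6 mg/L × 0.721 L = 33.60 mg
sodium chloride: 2.94% w/v = 29.4 g/L → 29.4 × 0.721 L = 21.20 g
peptone: 0.93% w/v = 9.3 g/L → 9.3 × 0.721 L = 6.71 g

boric acid 33.60 mg; sodium chloride 21.20 g; peptone 6.71 g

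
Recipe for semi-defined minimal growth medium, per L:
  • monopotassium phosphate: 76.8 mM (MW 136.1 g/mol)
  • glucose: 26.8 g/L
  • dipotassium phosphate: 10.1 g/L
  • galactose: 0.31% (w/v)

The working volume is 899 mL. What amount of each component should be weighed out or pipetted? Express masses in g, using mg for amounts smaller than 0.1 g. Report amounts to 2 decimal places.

monopotassium phosphate 9.40 g; glucose 24.09 g; dipotassium phosphate 9.08 g; galactose 2.79 g

Scale factor relative to 1 L: 0.899.
monopotassium phosphate: 76.8 mmol/L × 136.1 g/mol × 0.899 L ÷ 1000 = 9.40 g
glucose: 26.8 g/L × 0.899 L = 24.09 g
dipotassium phosphate: 10.1 g/L × 0.899 L = 9.08 g
galactose: 0.31% w/v = 3.1 g/L → 3.1 × 0.899 L = 2.79 g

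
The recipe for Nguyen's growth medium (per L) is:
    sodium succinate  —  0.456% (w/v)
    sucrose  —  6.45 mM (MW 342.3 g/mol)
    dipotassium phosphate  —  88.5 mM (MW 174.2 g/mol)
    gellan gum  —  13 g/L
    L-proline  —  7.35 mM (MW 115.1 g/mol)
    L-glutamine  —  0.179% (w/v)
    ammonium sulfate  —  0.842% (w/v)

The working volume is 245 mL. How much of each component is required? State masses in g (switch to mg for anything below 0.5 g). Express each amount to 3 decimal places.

sodium succinate 1.117 g; sucrose 0.541 g; dipotassium phosphate 3.777 g; gellan gum 3.185 g; L-proline 207.266 mg; L-glutamine 438.550 mg; ammonium sulfate 2.063 g

Scale factor relative to 1 L: 0.245.
sodium succinate: 0.456% w/v = 4.56 g/L → 4.56 × 0.245 L = 1.117 g
sucrose: 6.45 mmol/L × 342.3 g/mol × 0.245 L ÷ 1000 = 0.541 g
dipotassium phosphate: 88.5 mmol/L × 174.2 g/mol × 0.245 L ÷ 1000 = 3.777 g
gellan gum: 13 g/L × 0.245 L = 3.185 g
L-proline: 7.35 mmol/L × 115.1 mg/mmol × 0.245 L = 207.266 mg
L-glutamine: 0.179 g per 100 mL × 245 mL ÷ 100 = 0.43855 g = 438.550 mg
ammonium sulfate: 0.842% w/v = 8.42 g/L → 8.42 × 0.245 L = 2.063 g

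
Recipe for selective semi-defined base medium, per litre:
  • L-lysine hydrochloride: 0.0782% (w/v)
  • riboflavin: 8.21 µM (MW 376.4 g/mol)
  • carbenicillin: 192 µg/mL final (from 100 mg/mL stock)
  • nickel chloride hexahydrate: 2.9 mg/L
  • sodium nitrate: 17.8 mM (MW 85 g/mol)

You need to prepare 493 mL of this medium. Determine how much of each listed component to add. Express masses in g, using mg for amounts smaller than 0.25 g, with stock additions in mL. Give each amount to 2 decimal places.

L-lysine hydrochloride 0.39 g; riboflavin 1.52 mg; carbenicillin 0.95 mL; nickel chloride hexahydrate 1.43 mg; sodium nitrate 0.75 g

Target volume = 493 mL = 0.493 L.
L-lysine hydrochloride: 0.0782 g per 100 mL × 493 mL ÷ 100 = 0.39 g
riboflavin: 8.21 µmol/L × 376.4 g/mol × 0.493 L ÷ 1000 = 1.52 mg
carbenicillin: C1V1 = C2V2 → 192 µg/mL × 493 mL ÷ 100000 µg/mL = 0.95 mL
nickel chloride hexahydrate: 2.9 mg/L × 0.493 L = 1.43 mg
sodium nitrate: 17.8 mmol/L × 85 g/mol × 0.493 L ÷ 1000 = 0.75 g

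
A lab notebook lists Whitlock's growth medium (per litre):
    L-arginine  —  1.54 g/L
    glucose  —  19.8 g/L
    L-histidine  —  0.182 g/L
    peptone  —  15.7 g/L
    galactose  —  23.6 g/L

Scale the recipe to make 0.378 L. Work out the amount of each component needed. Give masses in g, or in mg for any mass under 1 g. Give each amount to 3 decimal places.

Working volume: 0.378 L.
L-arginine: 1.54 g/L × 0.378 L = 0.58212 g = 582.120 mg
glucose: 19.8 g/L × 0.378 L = 7.484 g
L-histidine: 0.182 g/L × 0.378 L = 0.068796 g = 68.796 mg
peptone: 15.7 g/L × 0.378 L = 5.935 g
galactose: 23.6 g/L × 0.378 L = 8.921 g

L-arginine 582.120 mg; glucose 7.484 g; L-histidine 68.796 mg; peptone 5.935 g; galactose 8.921 g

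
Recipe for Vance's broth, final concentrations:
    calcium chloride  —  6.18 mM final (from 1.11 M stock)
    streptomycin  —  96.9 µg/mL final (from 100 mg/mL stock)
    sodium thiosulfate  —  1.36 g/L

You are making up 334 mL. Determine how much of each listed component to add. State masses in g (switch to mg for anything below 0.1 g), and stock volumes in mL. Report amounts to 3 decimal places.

Scale factor relative to 1 L: 0.334.
calcium chloride: C1V1 = C2V2 → 6.18 mM × 334 mL ÷ 1110 mM = 1.860 mL
streptomycin: dilute stock: 96.9 µg/mL × 334 mL ÷ 100000 µg/mL = 0.324 mL
sodium thiosulfate: 1.36 g/L × 0.334 L = 0.454 g

calcium chloride 1.860 mL; streptomycin 0.324 mL; sodium thiosulfate 0.454 g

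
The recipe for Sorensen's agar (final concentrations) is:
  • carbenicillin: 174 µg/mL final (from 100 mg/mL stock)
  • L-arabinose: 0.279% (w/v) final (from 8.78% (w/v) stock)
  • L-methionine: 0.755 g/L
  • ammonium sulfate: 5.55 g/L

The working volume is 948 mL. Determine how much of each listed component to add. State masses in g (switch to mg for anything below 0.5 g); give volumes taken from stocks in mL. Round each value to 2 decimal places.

Working volume: 948 mL = 0.948 L.
carbenicillin: C1V1 = C2V2 → 174 µg/mL × 948 mL ÷ 100000 µg/mL = 1.65 mL
L-arabinose: V = C2·V2/C1 = 0.279% ÷ 8.78% × 948 mL = 30.12 mL
L-methionine: 0.755 g/L × 0.948 L = 0.72 g
ammonium sulfate: 5.55 g/L × 0.948 L = 5.26 g

carbenicillin 1.65 mL; L-arabinose 30.12 mL; L-methionine 0.72 g; ammonium sulfate 5.26 g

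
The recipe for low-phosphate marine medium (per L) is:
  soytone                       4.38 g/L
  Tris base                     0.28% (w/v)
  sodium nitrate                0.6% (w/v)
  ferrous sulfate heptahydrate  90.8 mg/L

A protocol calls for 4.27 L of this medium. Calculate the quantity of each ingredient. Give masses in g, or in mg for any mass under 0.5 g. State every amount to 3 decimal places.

soytone 18.703 g; Tris base 11.956 g; sodium nitrate 25.620 g; ferrous sulfate heptahydrate 387.716 mg

Working volume: 4.27 L.
soytone: 4.38 g/L × 4.27 L = 18.703 g
Tris base: 0.28% w/v = 2.8 g/L → 2.8 × 4.27 L = 11.956 g
sodium nitrate: 0.6% w/v = 6 g/L → 6 × 4.27 L = 25.620 g
ferrous sulfate heptahydrate: 90.8 mg/L × 4.27 L = 387.716 mg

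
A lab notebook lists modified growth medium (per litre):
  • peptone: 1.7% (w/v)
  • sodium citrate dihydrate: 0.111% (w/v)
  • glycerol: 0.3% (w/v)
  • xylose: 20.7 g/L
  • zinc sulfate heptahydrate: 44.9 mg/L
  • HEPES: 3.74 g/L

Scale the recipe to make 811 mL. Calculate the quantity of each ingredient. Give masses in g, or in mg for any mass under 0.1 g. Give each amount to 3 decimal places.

peptone 13.787 g; sodium citrate dihydrate 0.900 g; glycerol 2.433 g; xylose 16.788 g; zinc sulfate heptahydrate 36.414 mg; HEPES 3.033 g

Working volume: 811 mL = 0.811 L.
peptone: 1.7 g per 100 mL × 811 mL ÷ 100 = 13.787 g
sodium citrate dihydrate: 0.111 g per 100 mL × 811 mL ÷ 100 = 0.900 g
glycerol: 0.3 g per 100 mL × 811 mL ÷ 100 = 2.433 g
xylose: 20.7 g/L × 0.811 L = 16.788 g
zinc sulfate heptahydrate: 44.9 mg/L × 0.811 L = 36.414 mg
HEPES: 3.74 g/L × 0.811 L = 3.033 g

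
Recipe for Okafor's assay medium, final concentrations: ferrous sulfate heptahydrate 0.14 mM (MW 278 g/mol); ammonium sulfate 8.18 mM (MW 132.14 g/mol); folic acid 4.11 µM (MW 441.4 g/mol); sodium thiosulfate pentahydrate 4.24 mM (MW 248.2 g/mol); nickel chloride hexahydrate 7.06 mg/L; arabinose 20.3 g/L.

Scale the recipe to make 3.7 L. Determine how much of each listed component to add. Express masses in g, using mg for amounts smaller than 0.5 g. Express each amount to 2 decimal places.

Working volume: 3.7 L.
ferrous sulfate heptahydrate: 0.14 mmol/L × 278 mg/mmol × 3.7 L = 144.00 mg
ammonium sulfate: 8.18 mmol/L × 132.14 g/mol × 3.7 L ÷ 1000 = 4.00 g
folic acid: 4.11 µmol/L × 441.4 g/mol × 3.7 L ÷ 1000 = 6.71 mg
sodium thiosulfate pentahydrate: 4.24 mmol/L × 248.2 g/mol × 3.7 L ÷ 1000 = 3.89 g
nickel chloride hexahydrate: 7.06 mg/L × 3.7 L = 26.12 mg
arabinose: 20.3 g/L × 3.7 L = 75.11 g

ferrous sulfate heptahydrate 144.00 mg; ammonium sulfate 4.00 g; folic acid 6.71 mg; sodium thiosulfate pentahydrate 3.89 g; nickel chloride hexahydrate 26.12 mg; arabinose 75.11 g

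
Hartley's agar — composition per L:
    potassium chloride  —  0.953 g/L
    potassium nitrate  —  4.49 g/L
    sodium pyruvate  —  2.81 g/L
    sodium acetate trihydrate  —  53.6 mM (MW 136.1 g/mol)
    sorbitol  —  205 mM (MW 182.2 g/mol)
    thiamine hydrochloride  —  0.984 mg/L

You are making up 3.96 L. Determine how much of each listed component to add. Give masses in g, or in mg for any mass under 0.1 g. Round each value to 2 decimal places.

Working volume: 3.96 L.
potassium chloride: 0.953 g/L × 3.96 L = 3.77 g
potassium nitrate: 4.49 g/L × 3.96 L = 17.78 g
sodium pyruvate: 2.81 g/L × 3.96 L = 11.13 g
sodium acetate trihydrate: 53.6 mmol/L × 136.1 g/mol × 3.96 L ÷ 1000 = 28.89 g
sorbitol: 205 mmol/L × 182.2 g/mol × 3.96 L ÷ 1000 = 147.91 g
thiamine hydrochloride: 0.984 mg/L × 3.96 L = 3.90 mg

potassium chloride 3.77 g; potassium nitrate 17.78 g; sodium pyruvate 11.13 g; sodium acetate trihydrate 28.89 g; sorbitol 147.91 g; thiamine hydrochloride 3.90 mg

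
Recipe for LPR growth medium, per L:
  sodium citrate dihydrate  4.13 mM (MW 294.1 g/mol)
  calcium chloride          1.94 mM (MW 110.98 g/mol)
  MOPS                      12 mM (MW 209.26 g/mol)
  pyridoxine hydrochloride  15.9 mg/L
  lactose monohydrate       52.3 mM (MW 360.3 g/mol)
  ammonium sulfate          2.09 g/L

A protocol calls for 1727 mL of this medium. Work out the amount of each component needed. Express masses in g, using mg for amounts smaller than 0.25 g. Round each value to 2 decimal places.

Working volume: 1727 mL = 1.727 L.
sodium citrate dihydrate: 4.13 mmol/L × 294.1 g/mol × 1.727 L ÷ 1000 = 2.10 g
calcium chloride: 1.94 mmol/L × 110.98 g/mol × 1.727 L ÷ 1000 = 0.37 g
MOPS: 12 mmol/L × 209.26 g/mol × 1.727 L ÷ 1000 = 4.34 g
pyridoxine hydrochloride: 15.9 mg/L × 1.727 L = 27.46 mg
lactose monohydrate: 52.3 mmol/L × 360.3 g/mol × 1.727 L ÷ 1000 = 32.54 g
ammonium sulfate: 2.09 g/L × 1.727 L = 3.61 g

sodium citrate dihydrate 2.10 g; calcium chloride 0.37 g; MOPS 4.34 g; pyridoxine hydrochloride 27.46 mg; lactose monohydrate 32.54 g; ammonium sulfate 3.61 g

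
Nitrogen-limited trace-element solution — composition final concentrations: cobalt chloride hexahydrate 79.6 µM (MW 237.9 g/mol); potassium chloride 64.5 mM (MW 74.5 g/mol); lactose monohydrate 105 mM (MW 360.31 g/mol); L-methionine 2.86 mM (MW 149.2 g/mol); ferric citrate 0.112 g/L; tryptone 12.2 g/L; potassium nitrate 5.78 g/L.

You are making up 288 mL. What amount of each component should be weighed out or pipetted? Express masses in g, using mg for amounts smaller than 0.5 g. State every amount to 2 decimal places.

Scale factor relative to 1 L: 0.288.
cobalt chloride hexahydrate: 79.6 µmol/L × 237.9 g/mol × 0.288 L ÷ 1000 = 5.45 mg
potassium chloride: 64.5 mmol/L × 74.5 g/mol × 0.288 L ÷ 1000 = 1.38 g
lactose monohydrate: 105 mmol/L × 360.31 g/mol × 0.288 L ÷ 1000 = 10.90 g
L-methionine: 2.86 mmol/L × 149.2 mg/mmol × 0.288 L = 122.89 mg
ferric citrate: 0.112 g/L × 0.288 L = 0.032256 g = 32.26 mg
tryptone: 12.2 g/L × 0.288 L = 3.51 g
potassium nitrate: 5.78 g/L × 0.288 L = 1.66 g

cobalt chloride hexahydrate 5.45 mg; potassium chloride 1.38 g; lactose monohydrate 10.90 g; L-methionine 122.89 mg; ferric citrate 32.26 mg; tryptone 3.51 g; potassium nitrate 1.66 g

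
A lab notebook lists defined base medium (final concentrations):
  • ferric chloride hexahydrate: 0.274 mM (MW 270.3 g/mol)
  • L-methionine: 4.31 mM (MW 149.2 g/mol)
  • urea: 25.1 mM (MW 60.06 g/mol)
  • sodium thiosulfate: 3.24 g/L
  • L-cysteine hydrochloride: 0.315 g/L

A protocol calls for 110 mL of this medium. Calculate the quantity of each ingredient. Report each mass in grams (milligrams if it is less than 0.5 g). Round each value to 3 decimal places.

Scale factor relative to 1 L: 0.11.
ferric chloride hexahydrate: 0.274 mmol/L × 270.3 mg/mmol × 0.11 L = 8.147 mg
L-methionine: 4.31 mmol/L × 149.2 mg/mmol × 0.11 L = 70.736 mg
urea: 25.1 mmol/L × 60.06 mg/mmol × 0.11 L = 165.826 mg
sodium thiosulfate: 3.24 g/L × 0.11 L = 0.3564 g = 356.400 mg
L-cysteine hydrochloride: 0.315 g/L × 0.11 L = 0.03465 g = 34.650 mg

ferric chloride hexahydrate 8.147 mg; L-methionine 70.736 mg; urea 165.826 mg; sodium thiosulfate 356.400 mg; L-cysteine hydrochloride 34.650 mg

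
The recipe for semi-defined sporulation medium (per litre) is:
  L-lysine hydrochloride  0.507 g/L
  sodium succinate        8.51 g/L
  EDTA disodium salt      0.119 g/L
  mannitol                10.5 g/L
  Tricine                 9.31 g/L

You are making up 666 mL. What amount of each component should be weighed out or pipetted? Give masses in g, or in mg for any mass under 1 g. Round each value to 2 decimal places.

L-lysine hydrochloride 337.66 mg; sodium succinate 5.67 g; EDTA disodium salt 79.25 mg; mannitol 6.99 g; Tricine 6.20 g

Working volume: 666 mL = 0.666 L.
L-lysine hydrochloride: 0.507 g/L × 0.666 L = 0.337662 g = 337.66 mg
sodium succinate: 8.51 g/L × 0.666 L = 5.67 g
EDTA disodium salt: 0.119 g/L × 0.666 L = 0.079254 g = 79.25 mg
mannitol: 10.5 g/L × 0.666 L = 6.99 g
Tricine: 9.31 g/L × 0.666 L = 6.20 g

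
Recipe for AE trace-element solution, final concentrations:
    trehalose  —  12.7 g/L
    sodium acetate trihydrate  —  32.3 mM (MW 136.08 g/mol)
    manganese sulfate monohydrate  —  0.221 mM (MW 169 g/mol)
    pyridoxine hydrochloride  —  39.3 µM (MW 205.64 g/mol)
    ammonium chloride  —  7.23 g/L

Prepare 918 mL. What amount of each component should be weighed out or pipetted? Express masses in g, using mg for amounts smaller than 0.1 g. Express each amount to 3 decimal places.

trehalose 11.659 g; sodium acetate trihydrate 4.035 g; manganese sulfate monohydrate 34.286 mg; pyridoxine hydrochloride 7.419 mg; ammonium chloride 6.637 g

Working volume: 918 mL = 0.918 L.
trehalose: 12.7 g/L × 0.918 L = 11.659 g
sodium acetate trihydrate: 32.3 mmol/L × 136.08 g/mol × 0.918 L ÷ 1000 = 4.035 g
manganese sulfate monohydrate: 0.221 mmol/L × 169 mg/mmol × 0.918 L = 34.286 mg
pyridoxine hydrochloride: 39.3 µmol/L × 205.64 g/mol × 0.918 L ÷ 1000 = 7.419 mg
ammonium chloride: 7.23 g/L × 0.918 L = 6.637 g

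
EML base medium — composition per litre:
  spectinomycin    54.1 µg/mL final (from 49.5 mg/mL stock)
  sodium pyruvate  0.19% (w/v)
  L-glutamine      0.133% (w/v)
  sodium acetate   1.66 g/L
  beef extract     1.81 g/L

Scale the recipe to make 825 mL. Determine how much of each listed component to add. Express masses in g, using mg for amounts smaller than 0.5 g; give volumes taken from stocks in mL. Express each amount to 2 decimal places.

spectinomycin 0.90 mL; sodium pyruvate 1.57 g; L-glutamine 1.10 g; sodium acetate 1.37 g; beef extract 1.49 g

Scale factor relative to 1 L: 0.825.
spectinomycin: C1V1 = C2V2 → 54.1 µg/mL × 825 mL ÷ 49500 µg/mL = 0.90 mL
sodium pyruvate: 0.19% w/v = 1.9 g/L → 1.9 × 0.825 L = 1.57 g
L-glutamine: 0.133% w/v = 1.33 g/L → 1.33 × 0.825 L = 1.10 g
sodium acetate: 1.66 g/L × 0.825 L = 1.37 g
beef extract: 1.81 g/L × 0.825 L = 1.49 g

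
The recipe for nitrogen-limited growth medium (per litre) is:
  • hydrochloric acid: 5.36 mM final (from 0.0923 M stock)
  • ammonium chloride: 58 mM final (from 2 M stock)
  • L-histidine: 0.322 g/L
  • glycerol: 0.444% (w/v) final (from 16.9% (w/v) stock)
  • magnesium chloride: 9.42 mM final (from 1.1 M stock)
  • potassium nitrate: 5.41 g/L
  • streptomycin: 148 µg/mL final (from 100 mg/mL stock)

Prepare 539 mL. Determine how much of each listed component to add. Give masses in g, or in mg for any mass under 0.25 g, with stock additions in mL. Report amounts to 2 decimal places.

Scale factor relative to 1 L: 0.539.
hydrochloric acid: dilute stock: 5.36 mM × 539 mL ÷ 92.3 mM = 31.30 mL
ammonium chloride: C1V1 = C2V2 → 58 mM × 539 mL ÷ 2000 mM = 15.63 mL
L-histidine: 0.322 g/L × 0.539 L = 0.173558 g = 173.56 mg
glycerol: dilute stock: 0.444% ÷ 16.9% × 539 mL = 14.16 mL
magnesium chloride: C1V1 = C2V2 → 9.42 mM × 539 mL ÷ 1100 mM = 4.62 mL
potassium nitrate: 5.41 g/L × 0.539 L = 2.92 g
streptomycin: C1V1 = C2V2 → 148 µg/mL × 539 mL ÷ 100000 µg/mL = 0.80 mL

hydrochloric acid 31.30 mL; ammonium chloride 15.63 mL; L-histidine 173.56 mg; glycerol 14.16 mL; magnesium chloride 4.62 mL; potassium nitrate 2.92 g; streptomycin 0.80 mL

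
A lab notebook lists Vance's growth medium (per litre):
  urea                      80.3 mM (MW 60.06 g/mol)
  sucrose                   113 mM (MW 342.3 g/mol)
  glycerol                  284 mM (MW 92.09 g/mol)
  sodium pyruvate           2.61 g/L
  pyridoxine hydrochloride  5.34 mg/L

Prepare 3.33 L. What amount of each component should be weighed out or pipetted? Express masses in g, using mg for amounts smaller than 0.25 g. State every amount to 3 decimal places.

urea 16.060 g; sucrose 128.804 g; glycerol 87.091 g; sodium pyruvate 8.691 g; pyridoxine hydrochloride 17.782 mg

Scale factor relative to 1 L: 3.33.
urea: 80.3 mmol/L × 60.06 g/mol × 3.33 L ÷ 1000 = 16.060 g
sucrose: 113 mmol/L × 342.3 g/mol × 3.33 L ÷ 1000 = 128.804 g
glycerol: 284 mmol/L × 92.09 g/mol × 3.33 L ÷ 1000 = 87.091 g
sodium pyruvate: 2.61 g/L × 3.33 L = 8.691 g
pyridoxine hydrochloride: 5.34 mg/L × 3.33 L = 17.782 mg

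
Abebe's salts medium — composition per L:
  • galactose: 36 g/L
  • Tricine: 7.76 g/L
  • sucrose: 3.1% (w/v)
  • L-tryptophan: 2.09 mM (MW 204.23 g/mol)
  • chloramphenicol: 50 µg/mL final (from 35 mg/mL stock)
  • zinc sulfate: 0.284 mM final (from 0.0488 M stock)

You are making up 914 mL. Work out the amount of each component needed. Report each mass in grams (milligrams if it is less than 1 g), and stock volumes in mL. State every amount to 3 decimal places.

Target volume = 914 mL = 0.914 L.
galactose: 36 g/L × 0.914 L = 32.904 g
Tricine: 7.76 g/L × 0.914 L = 7.093 g
sucrose: 3.1% w/v = 31 g/L → 31 × 0.914 L = 28.334 g
L-tryptophan: 2.09 mmol/L × 204.23 mg/mmol × 0.914 L = 390.132 mg
chloramphenicol: C1V1 = C2V2 → 50 µg/mL × 914 mL ÷ 35000 µg/mL = 1.306 mL
zinc sulfate: C1V1 = C2V2 → 0.284 mM × 914 mL ÷ 48.8 mM = 5.319 mL

galactose 32.904 g; Tricine 7.093 g; sucrose 28.334 g; L-tryptophan 390.132 mg; chloramphenicol 1.306 mL; zinc sulfate 5.319 mL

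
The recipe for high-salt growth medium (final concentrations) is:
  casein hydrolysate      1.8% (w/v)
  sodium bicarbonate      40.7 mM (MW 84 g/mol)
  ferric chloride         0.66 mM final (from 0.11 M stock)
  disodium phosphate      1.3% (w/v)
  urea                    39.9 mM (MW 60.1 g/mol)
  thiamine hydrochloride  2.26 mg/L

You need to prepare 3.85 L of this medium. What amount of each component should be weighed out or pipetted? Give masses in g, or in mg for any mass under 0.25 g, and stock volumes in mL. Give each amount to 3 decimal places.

casein hydrolysate 69.300 g; sodium bicarbonate 13.162 g; ferric chloride 23.100 mL; disodium phosphate 50.050 g; urea 9.232 g; thiamine hydrochloride 8.701 mg

Working volume: 3.85 L.
casein hydrolysate: 1.8 g per 100 mL × 3850 mL ÷ 100 = 69.300 g
sodium bicarbonate: 40.7 mmol/L × 84 g/mol × 3.85 L ÷ 1000 = 13.162 g
ferric chloride: V = C2·V2/C1 = 0.66 mM × 3850 mL ÷ 110 mM = 23.100 mL
disodium phosphate: 1.3% w/v = 13 g/L → 13 × 3.85 L = 50.050 g
urea: 39.9 mmol/L × 60.1 g/mol × 3.85 L ÷ 1000 = 9.232 g
thiamine hydrochloride: 2.26 mg/L × 3.85 L = 8.701 mg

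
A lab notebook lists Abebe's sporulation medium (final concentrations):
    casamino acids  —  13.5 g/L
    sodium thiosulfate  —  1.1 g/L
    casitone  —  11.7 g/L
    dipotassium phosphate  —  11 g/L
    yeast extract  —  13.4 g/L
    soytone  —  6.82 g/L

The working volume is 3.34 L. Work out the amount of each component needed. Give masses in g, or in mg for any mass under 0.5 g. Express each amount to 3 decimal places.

Scale factor relative to 1 L: 3.34.
casamino acids: 13.5 g/L × 3.34 L = 45.090 g
sodium thiosulfate: 1.1 g/L × 3.34 L = 3.674 g
casitone: 11.7 g/L × 3.34 L = 39.078 g
dipotassium phosphate: 11 g/L × 3.34 L = 36.740 g
yeast extract: 13.4 g/L × 3.34 L = 44.756 g
soytone: 6.82 g/L × 3.34 L = 22.779 g

casamino acids 45.090 g; sodium thiosulfate 3.674 g; casitone 39.078 g; dipotassium phosphate 36.740 g; yeast extract 44.756 g; soytone 22.779 g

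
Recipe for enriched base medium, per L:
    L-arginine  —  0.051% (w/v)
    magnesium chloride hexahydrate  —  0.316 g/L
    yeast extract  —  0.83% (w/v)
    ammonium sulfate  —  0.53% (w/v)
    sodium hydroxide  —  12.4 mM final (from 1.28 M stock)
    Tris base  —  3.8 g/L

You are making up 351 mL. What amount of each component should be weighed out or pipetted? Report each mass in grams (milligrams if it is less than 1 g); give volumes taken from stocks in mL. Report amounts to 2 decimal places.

Scale factor relative to 1 L: 0.351.
L-arginine: 0.051 g per 100 mL × 351 mL ÷ 100 = 0.17901 g = 179.01 mg
magnesium chloride hexahydrate: 0.316 g/L × 0.351 L = 0.110916 g = 110.92 mg
yeast extract: 0.83% w/v = 8.3 g/L → 8.3 × 0.351 L = 2.91 g
ammonium sulfate: 0.53 g per 100 mL × 351 mL ÷ 100 = 1.86 g
sodium hydroxide: V = C2·V2/C1 = 12.4 mM × 351 mL ÷ 1280 mM = 3.40 mL
Tris base: 3.8 g/L × 0.351 L = 1.33 g

L-arginine 179.01 mg; magnesium chloride hexahydrate 110.92 mg; yeast extract 2.91 g; ammonium sulfate 1.86 g; sodium hydroxide 3.40 mL; Tris base 1.33 g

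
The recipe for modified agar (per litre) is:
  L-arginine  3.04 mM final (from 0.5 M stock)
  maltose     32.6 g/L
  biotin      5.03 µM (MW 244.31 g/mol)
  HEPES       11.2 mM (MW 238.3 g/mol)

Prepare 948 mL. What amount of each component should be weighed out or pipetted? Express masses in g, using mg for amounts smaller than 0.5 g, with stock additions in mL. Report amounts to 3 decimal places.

Working volume: 948 mL = 0.948 L.
L-arginine: dilute stock: 3.04 mM × 948 mL ÷ 500 mM = 5.764 mL
maltose: 32.6 g/L × 0.948 L = 30.905 g
biotin: 5.03 µmol/L × 244.31 g/mol × 0.948 L ÷ 1000 = 1.165 mg
HEPES: 11.2 mmol/L × 238.3 g/mol × 0.948 L ÷ 1000 = 2.530 g

L-arginine 5.764 mL; maltose 30.905 g; biotin 1.165 mg; HEPES 2.530 g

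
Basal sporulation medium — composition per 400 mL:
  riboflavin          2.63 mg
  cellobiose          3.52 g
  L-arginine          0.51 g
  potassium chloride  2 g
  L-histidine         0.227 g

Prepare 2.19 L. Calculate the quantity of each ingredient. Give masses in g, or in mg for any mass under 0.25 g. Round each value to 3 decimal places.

Scale factor = 2190 mL / 400 mL = 5.475.
riboflavin: 2.63 mg × (2190 mL / 400 mL) = 14.399 mg
cellobiose: 3.52 g × (2190 mL / 400 mL) = 19.272 g
L-arginine: 0.51 g × (2190 mL / 400 mL) = 2.792 g
potassium chloride: 2 g × (2190 mL / 400 mL) = 10.950 g
L-histidine: 0.227 g × (2190 mL / 400 mL) = 1.243 g

riboflavin 14.399 mg; cellobiose 19.272 g; L-arginine 2.792 g; potassium chloride 10.950 g; L-histidine 1.243 g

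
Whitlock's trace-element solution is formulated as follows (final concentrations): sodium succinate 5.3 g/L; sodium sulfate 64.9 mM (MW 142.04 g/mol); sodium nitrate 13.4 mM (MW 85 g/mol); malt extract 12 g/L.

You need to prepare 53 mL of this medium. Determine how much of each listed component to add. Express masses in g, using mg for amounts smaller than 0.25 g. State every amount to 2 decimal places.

sodium succinate 0.28 g; sodium sulfate 0.49 g; sodium nitrate 60.37 mg; malt extract 0.64 g

Scale factor relative to 1 L: 0.053.
sodium succinate: 5.3 g/L × 0.053 L = 0.28 g
sodium sulfate: 64.9 mmol/L × 142.04 g/mol × 0.053 L ÷ 1000 = 0.49 g
sodium nitrate: 13.4 mmol/L × 85 mg/mmol × 0.053 L = 60.37 mg
malt extract: 12 g/L × 0.053 L = 0.64 g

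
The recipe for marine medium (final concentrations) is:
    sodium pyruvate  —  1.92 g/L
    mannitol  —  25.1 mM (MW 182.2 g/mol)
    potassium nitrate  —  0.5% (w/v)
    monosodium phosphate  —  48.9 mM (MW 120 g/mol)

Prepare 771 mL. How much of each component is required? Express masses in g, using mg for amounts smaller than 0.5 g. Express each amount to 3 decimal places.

Scale factor relative to 1 L: 0.771.
sodium pyruvate: 1.92 g/L × 0.771 L = 1.480 g
mannitol: 25.1 mmol/L × 182.2 g/mol × 0.771 L ÷ 1000 = 3.526 g
potassium nitrate: 0.5% w/v = 5 g/L → 5 × 0.771 L = 3.855 g
monosodium phosphate: 48.9 mmol/L × 120 g/mol × 0.771 L ÷ 1000 = 4.524 g

sodium pyruvate 1.480 g; mannitol 3.526 g; potassium nitrate 3.855 g; monosodium phosphate 4.524 g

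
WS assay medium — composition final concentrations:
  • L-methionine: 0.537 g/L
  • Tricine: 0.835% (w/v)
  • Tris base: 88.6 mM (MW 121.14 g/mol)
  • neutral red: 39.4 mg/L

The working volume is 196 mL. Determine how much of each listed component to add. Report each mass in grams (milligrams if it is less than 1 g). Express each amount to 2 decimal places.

L-methionine 105.25 mg; Tricine 1.64 g; Tris base 2.10 g; neutral red 7.72 mg

Working volume: 196 mL = 0.196 L.
L-methionine: 0.537 g/L × 0.196 L = 0.105252 g = 105.25 mg
Tricine: 0.835% w/v = 8.35 g/L → 8.35 × 0.196 L = 1.64 g
Tris base: 88.6 mmol/L × 121.14 g/mol × 0.196 L ÷ 1000 = 2.10 g
neutral red: 39.4 mg/L × 0.196 L = 7.72 mg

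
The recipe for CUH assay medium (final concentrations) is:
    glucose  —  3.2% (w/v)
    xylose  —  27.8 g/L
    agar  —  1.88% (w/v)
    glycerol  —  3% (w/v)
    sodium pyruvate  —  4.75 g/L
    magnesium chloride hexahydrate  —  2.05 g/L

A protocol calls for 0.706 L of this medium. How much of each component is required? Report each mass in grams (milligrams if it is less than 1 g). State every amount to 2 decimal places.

Working volume: 0.706 L.
glucose: 3.2 g per 100 mL × 706 mL ÷ 100 = 22.59 g
xylose: 27.8 g/L × 0.706 L = 19.63 g
agar: 1.88 g per 100 mL × 706 mL ÷ 100 = 13.27 g
glycerol: 3 g per 100 mL × 706 mL ÷ 100 = 21.18 g
sodium pyruvate: 4.75 g/L × 0.706 L = 3.35 g
magnesium chloride hexahydrate: 2.05 g/L × 0.706 L = 1.45 g

glucose 22.59 g; xylose 19.63 g; agar 13.27 g; glycerol 21.18 g; sodium pyruvate 3.35 g; magnesium chloride hexahydrate 1.45 g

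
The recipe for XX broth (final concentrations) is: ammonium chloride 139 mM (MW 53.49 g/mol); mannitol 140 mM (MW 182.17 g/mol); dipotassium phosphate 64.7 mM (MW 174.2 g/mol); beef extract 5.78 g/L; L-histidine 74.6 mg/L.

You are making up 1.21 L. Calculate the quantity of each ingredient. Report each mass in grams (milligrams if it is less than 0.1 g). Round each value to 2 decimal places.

Scale factor relative to 1 L: 1.21.
ammonium chloride: 139 mmol/L × 53.49 g/mol × 1.21 L ÷ 1000 = 9.00 g
mannitol: 140 mmol/L × 182.17 g/mol × 1.21 L ÷ 1000 = 30.86 g
dipotassium phosphate: 64.7 mmol/L × 174.2 g/mol × 1.21 L ÷ 1000 = 13.64 g
beef extract: 5.78 g/L × 1.21 L = 6.99 g
L-histidine: 74.6 mg/L × 1.21 L = 90.27 mg

ammonium chloride 9.00 g; mannitol 30.86 g; dipotassium phosphate 13.64 g; beef extract 6.99 g; L-histidine 90.27 mg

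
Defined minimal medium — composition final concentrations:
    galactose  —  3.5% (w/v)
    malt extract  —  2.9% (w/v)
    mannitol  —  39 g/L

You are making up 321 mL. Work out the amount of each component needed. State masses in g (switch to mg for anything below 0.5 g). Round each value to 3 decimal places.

galactose 11.235 g; malt extract 9.309 g; mannitol 12.519 g

Scale factor relative to 1 L: 0.321.
galactose: 3.5% w/v = 35 g/L → 35 × 0.321 L = 11.235 g
malt extract: 2.9 g per 100 mL × 321 mL ÷ 100 = 9.309 g
mannitol: 39 g/L × 0.321 L = 12.519 g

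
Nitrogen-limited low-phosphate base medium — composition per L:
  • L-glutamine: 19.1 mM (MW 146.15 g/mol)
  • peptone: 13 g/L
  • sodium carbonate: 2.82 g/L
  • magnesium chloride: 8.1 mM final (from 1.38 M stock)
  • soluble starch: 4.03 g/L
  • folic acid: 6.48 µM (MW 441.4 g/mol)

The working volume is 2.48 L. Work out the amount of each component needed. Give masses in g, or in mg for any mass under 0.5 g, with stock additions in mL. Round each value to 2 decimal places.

Working volume: 2.48 L.
L-glutamine: 19.1 mmol/L × 146.15 g/mol × 2.48 L ÷ 1000 = 6.92 g
peptone: 13 g/L × 2.48 L = 32.24 g
sodium carbonate: 2.82 g/L × 2.48 L = 6.99 g
magnesium chloride: V = C2·V2/C1 = 8.1 mM × 2480 mL ÷ 1380 mM = 14.56 mL
soluble starch: 4.03 g/L × 2.48 L = 9.99 g
folic acid: 6.48 µmol/L × 441.4 g/mol × 2.48 L ÷ 1000 = 7.09 mg

L-glutamine 6.92 g; peptone 32.24 g; sodium carbonate 6.99 g; magnesium chloride 14.56 mL; soluble starch 9.99 g; folic acid 7.09 mg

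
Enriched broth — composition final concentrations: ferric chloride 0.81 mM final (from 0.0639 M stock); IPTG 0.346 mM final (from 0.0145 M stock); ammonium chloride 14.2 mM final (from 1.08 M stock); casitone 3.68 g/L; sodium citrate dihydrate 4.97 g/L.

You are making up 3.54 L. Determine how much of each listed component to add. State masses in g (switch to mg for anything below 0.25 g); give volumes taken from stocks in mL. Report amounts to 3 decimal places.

Scale factor relative to 1 L: 3.54.
ferric chloride: dilute stock: 0.81 mM × 3540 mL ÷ 63.9 mM = 44.873 mL
IPTG: V = C2·V2/C1 = 0.346 mM × 3540 mL ÷ 14.5 mM = 84.472 mL
ammonium chloride: dilute stock: 14.2 mM × 3540 mL ÷ 1080 mM = 46.544 mL
casitone: 3.68 g/L × 3.54 L = 13.027 g
sodium citrate dihydrate: 4.97 g/L × 3.54 L = 17.594 g

ferric chloride 44.873 mL; IPTG 84.472 mL; ammonium chloride 46.544 mL; casitone 13.027 g; sodium citrate dihydrate 17.594 g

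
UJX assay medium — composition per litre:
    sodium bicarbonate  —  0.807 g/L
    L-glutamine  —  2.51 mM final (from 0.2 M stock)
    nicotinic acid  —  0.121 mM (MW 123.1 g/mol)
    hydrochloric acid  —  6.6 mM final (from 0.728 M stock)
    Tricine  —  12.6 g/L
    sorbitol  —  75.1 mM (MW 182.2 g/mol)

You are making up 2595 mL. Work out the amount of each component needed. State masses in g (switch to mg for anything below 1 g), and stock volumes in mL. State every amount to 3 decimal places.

Scale factor relative to 1 L: 2.595.
sodium bicarbonate: 0.807 g/L × 2.595 L = 2.094 g
L-glutamine: V = C2·V2/C1 = 2.51 mM × 2595 mL ÷ 200 mM = 32.567 mL
nicotinic acid: 0.121 mmol/L × 123.1 mg/mmol × 2.595 L = 38.653 mg
hydrochloric acid: V = C2·V2/C1 = 6.6 mM × 2595 mL ÷ 728 mM = 23.526 mL
Tricine: 12.6 g/L × 2.595 L = 32.697 g
sorbitol: 75.1 mmol/L × 182.2 g/mol × 2.595 L ÷ 1000 = 35.508 g

sodium bicarbonate 2.094 g; L-glutamine 32.567 mL; nicotinic acid 38.653 mg; hydrochloric acid 23.526 mL; Tricine 32.697 g; sorbitol 35.508 g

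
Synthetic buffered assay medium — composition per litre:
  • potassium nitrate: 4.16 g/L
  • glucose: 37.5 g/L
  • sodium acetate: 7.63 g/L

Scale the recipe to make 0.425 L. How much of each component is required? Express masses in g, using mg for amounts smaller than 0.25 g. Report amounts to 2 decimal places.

potassium nitrate 1.77 g; glucose 15.94 g; sodium acetate 3.24 g

Working volume: 0.425 L.
potassium nitrate: 4.16 g/L × 0.425 L = 1.77 g
glucose: 37.5 g/L × 0.425 L = 15.94 g
sodium acetate: 7.63 g/L × 0.425 L = 3.24 g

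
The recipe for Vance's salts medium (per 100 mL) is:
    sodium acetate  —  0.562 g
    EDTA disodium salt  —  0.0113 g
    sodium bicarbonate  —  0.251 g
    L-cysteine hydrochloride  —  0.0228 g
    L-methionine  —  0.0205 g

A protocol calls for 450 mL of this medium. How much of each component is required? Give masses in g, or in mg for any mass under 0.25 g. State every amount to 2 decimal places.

Scale factor = 450 mL / 100 mL = 4.5.
sodium acetate: 0.562 g × (450 mL / 100 mL) = 2.53 g
EDTA disodium salt: 0.0113 g × (450 mL / 100 mL) = 0.05085 g = 50.85 mg
sodium bicarbonate: 0.251 g × (450 mL / 100 mL) = 1.13 g
L-cysteine hydrochloride: 0.0228 g × (450 mL / 100 mL) = 0.1026 g = 102.60 mg
L-methionine: 0.0205 g × (450 mL / 100 mL) = 0.09225 g = 92.25 mg

sodium acetate 2.53 g; EDTA disodium salt 50.85 mg; sodium bicarbonate 1.13 g; L-cysteine hydrochloride 102.60 mg; L-methionine 92.25 mg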